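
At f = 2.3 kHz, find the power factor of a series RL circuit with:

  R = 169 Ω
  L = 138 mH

Step 1 — Angular frequency: ω = 2π·f = 2π·2300 = 1.445e+04 rad/s.
Step 2 — Component impedances:
  R: Z = R = 169 Ω
  L: Z = jωL = j·1.445e+04·0.138 = 0 + j1994 Ω
Step 3 — Series combination: Z_total = R + L = 169 + j1994 Ω = 2001∠85.2° Ω.
Step 4 — Power factor: PF = cos(φ) = Re(Z)/|Z| = 169/2001.4 = 0.08444.
Step 5 — Type: Im(Z) = 1994 ⇒ lagging (phase φ = 85.2°).

PF = 0.08444 (lagging, φ = 85.2°)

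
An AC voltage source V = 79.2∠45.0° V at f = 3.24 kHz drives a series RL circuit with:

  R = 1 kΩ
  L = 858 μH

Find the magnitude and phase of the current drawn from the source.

Step 1 — Angular frequency: ω = 2π·f = 2π·3240 = 2.036e+04 rad/s.
Step 2 — Component impedances:
  R: Z = R = 1000 Ω
  L: Z = jωL = j·2.036e+04·0.000858 = 0 + j17.47 Ω
Step 3 — Series combination: Z_total = R + L = 1000 + j17.47 Ω = 1000∠1.0° Ω.
Step 4 — Source phasor: V = 79.2∠45.0° V = 56 + j56 V.
Step 5 — Ohm's law: I = V / Z_total = (56 + j56) / (1000 + j17.47) = 0.05696 + j0.05501 A.
Step 6 — Convert to polar: |I| = 0.07919 A, ∠I = 44.0°.

I = 0.07919∠44.0° A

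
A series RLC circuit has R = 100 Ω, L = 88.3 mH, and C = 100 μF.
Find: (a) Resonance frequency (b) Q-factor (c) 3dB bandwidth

Step 1 — Resonance condition Im(Z)=0 gives ω₀ = 1/√(LC).
Step 2 — ω₀ = 1/√(0.0883·0.0001) = 336.5 rad/s.
Step 3 — f₀ = ω₀/(2π) = 53.56 Hz.
Step 4 — Series Q: Q = ω₀L/R = 336.5·0.0883/100 = 0.2972.
Step 5 — 3dB bandwidth: Δω = ω₀/Q = 1133 rad/s; BW = Δω/(2π) = 180.2 Hz.

(a) f₀ = 53.56 Hz  (b) Q = 0.2972  (c) BW = 180.2 Hz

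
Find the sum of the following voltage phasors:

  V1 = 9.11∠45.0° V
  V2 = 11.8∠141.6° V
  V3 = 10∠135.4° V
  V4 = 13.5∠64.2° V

Step 1 — Convert each phasor to rectangular form:
  V1 = 9.11·(cos(45.0°) + j·sin(45.0°)) = 6.442 + j6.442 V
  V2 = 11.8·(cos(141.6°) + j·sin(141.6°)) = -9.248 + j7.33 V
  V3 = 10·(cos(135.4°) + j·sin(135.4°)) = -7.12 + j7.022 V
  V4 = 13.5·(cos(64.2°) + j·sin(64.2°)) = 5.876 + j12.15 V
Step 2 — Sum components: V_total = -4.05 + j32.95 V.
Step 3 — Convert to polar: |V_total| = 33.2 V, ∠V_total = 97.0°.

V_total = 33.2∠97.0° V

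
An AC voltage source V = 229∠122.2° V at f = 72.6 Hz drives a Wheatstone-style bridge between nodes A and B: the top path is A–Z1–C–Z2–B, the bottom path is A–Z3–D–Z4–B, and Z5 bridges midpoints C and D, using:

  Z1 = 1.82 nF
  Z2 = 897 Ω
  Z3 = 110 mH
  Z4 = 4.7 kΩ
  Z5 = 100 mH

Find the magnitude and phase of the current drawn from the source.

Step 1 — Angular frequency: ω = 2π·f = 2π·72.6 = 456.2 rad/s.
Step 2 — Component impedances:
  Z1: Z = 1/(jωC) = -j/(ω·C) = 0 - j1.205e+06 Ω
  Z2: Z = R = 897 Ω
  Z3: Z = jωL = j·456.2·0.11 = 0 + j50.18 Ω
  Z4: Z = R = 4700 Ω
  Z5: Z = jωL = j·456.2·0.1 = 0 + j45.62 Ω
Step 3 — Bridge requires nodal analysis (the Z5 bridge couples midpoints C and D, so the two paths cannot be reduced to a simple series/parallel combination). Setting node B to ground and injecting 1 A at node A, the 3-node admittance system at A, C, D solves to V_A = Z_AB = 753.5 + j82.35 Ω = 758∠6.2° Ω.
Step 4 — Source phasor: V = 229∠122.2° V = -122 + j193.8 V.
Step 5 — Ohm's law: I = V / Z_total = (-122 + j193.8) / (753.5 + j82.35) = -0.1323 + j0.2716 A.
Step 6 — Convert to polar: |I| = 0.3021 A, ∠I = 116.0°.

I = 0.3021∠116.0° A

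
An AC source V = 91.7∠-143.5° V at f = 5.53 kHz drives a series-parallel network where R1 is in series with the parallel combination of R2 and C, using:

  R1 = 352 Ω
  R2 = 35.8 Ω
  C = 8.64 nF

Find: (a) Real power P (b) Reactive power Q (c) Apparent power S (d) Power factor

Step 1 — Angular frequency: ω = 2π·f = 2π·5530 = 3.475e+04 rad/s.
Step 2 — Component impedances:
  R1: Z = R = 352 Ω
  R2: Z = R = 35.8 Ω
  C: Z = 1/(jωC) = -j/(ω·C) = 0 - j3331 Ω
Step 3 — Parallel branch: R2 || C = 1/(1/R2 + 1/C) = 35.8 - j0.3847 Ω.
Step 4 — Series with R1: Z_total = R1 + (R2 || C) = 387.8 - j0.3847 Ω = 387.8∠-0.1° Ω.
Step 5 — Source phasor: V = 91.7∠-143.5° V = -73.71 - j54.55 V.
Step 6 — Current: I = V / Z = -0.1899 - j0.1408 A = 0.2365∠-143.4° A.
Step 7 — Complex power: S = V·I* = 21.68 - j0.02151 VA.
Step 8 — Real power: P = Re(S) = 21.68 W.
Step 9 — Reactive power: Q = Im(S) = -0.02151 VAR.
Step 10 — Apparent power: |S| = 21.68 VA.
Step 11 — Power factor: PF = P/|S| = 1 (leading).

(a) P = 21.68 W  (b) Q = -0.02151 VAR  (c) S = 21.68 VA  (d) PF = 1 (leading)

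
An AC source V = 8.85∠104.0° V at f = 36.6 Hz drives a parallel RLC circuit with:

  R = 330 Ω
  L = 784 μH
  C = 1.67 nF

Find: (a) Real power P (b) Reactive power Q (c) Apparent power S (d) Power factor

Step 1 — Angular frequency: ω = 2π·f = 2π·36.6 = 230 rad/s.
Step 2 — Component impedances:
  R: Z = R = 330 Ω
  L: Z = jωL = j·230·0.000784 = 0 + j0.1803 Ω
  C: Z = 1/(jωC) = -j/(ω·C) = 0 - j2.604e+06 Ω
Step 3 — Parallel combination: 1/Z_total = 1/R + 1/L + 1/C; Z_total = 9.85e-05 + j0.1803 Ω = 0.1803∠90.0° Ω.
Step 4 — Source phasor: V = 8.85∠104.0° V = -2.141 + j8.587 V.
Step 5 — Current: I = V / Z = 47.62 + j11.9 A = 49.09∠14.0° A.
Step 6 — Complex power: S = V·I* = 0.2373 + j434.4 VA.
Step 7 — Real power: P = Re(S) = 0.2373 W.
Step 8 — Reactive power: Q = Im(S) = 434.4 VAR.
Step 9 — Apparent power: |S| = 434.4 VA.
Step 10 — Power factor: PF = P/|S| = 0.0005463 (lagging).

(a) P = 0.2373 W  (b) Q = 434.4 VAR  (c) S = 434.4 VA  (d) PF = 0.0005463 (lagging)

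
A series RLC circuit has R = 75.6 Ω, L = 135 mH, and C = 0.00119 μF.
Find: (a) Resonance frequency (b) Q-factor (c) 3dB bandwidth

Step 1 — Resonance: ω₀ = 1/√(LC) = 1/√(0.135·1.19e-09) = 7.89e+04 rad/s.
Step 2 — f₀ = ω₀/(2π) = 1.256e+04 Hz.
Step 3 — Series Q: Q = ω₀L/R = 7.89e+04·0.135/75.6 = 140.9.
Step 4 — Bandwidth: Δω = ω₀/Q = 560 rad/s; BW = Δω/(2π) = 89.13 Hz.

(a) f₀ = 1.256e+04 Hz  (b) Q = 140.9  (c) BW = 89.13 Hz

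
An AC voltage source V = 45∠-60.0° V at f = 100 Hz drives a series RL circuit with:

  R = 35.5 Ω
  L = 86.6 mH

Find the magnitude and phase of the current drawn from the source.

Step 1 — Angular frequency: ω = 2π·f = 2π·100 = 628.3 rad/s.
Step 2 — Component impedances:
  R: Z = R = 35.5 Ω
  L: Z = jωL = j·628.3·0.0866 = 0 + j54.41 Ω
Step 3 — Series combination: Z_total = R + L = 35.5 + j54.41 Ω = 64.97∠56.9° Ω.
Step 4 — Source phasor: V = 45∠-60.0° V = 22.5 - j38.97 V.
Step 5 — Ohm's law: I = V / Z_total = (22.5 - j38.97) / (35.5 + j54.41) = -0.3131 - j0.6178 A.
Step 6 — Convert to polar: |I| = 0.6926 A, ∠I = -116.9°.

I = 0.6926∠-116.9° A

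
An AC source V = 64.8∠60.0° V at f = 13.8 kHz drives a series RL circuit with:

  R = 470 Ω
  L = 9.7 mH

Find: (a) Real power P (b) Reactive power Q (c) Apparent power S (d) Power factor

Step 1 — Angular frequency: ω = 2π·f = 2π·1.38e+04 = 8.671e+04 rad/s.
Step 2 — Component impedances:
  R: Z = R = 470 Ω
  L: Z = jωL = j·8.671e+04·0.0097 = 0 + j841.1 Ω
Step 3 — Series combination: Z_total = R + L = 470 + j841.1 Ω = 963.5∠60.8° Ω.
Step 4 — Source phasor: V = 64.8∠60.0° V = 32.4 + j56.12 V.
Step 5 — Current: I = V / Z = 0.06725 - j0.0009425 A = 0.06726∠-0.8° A.
Step 6 — Complex power: S = V·I* = 2.126 + j3.804 VA.
Step 7 — Real power: P = Re(S) = 2.126 W.
Step 8 — Reactive power: Q = Im(S) = 3.804 VAR.
Step 9 — Apparent power: |S| = 4.358 VA.
Step 10 — Power factor: PF = P/|S| = 0.4878 (lagging).

(a) P = 2.126 W  (b) Q = 3.804 VAR  (c) S = 4.358 VA  (d) PF = 0.4878 (lagging)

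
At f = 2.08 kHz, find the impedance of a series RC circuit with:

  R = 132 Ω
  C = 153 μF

Step 1 — Angular frequency: ω = 2π·f = 2π·2080 = 1.307e+04 rad/s.
Step 2 — Component impedances:
  R: Z = R = 132 Ω
  C: Z = 1/(jωC) = -j/(ω·C) = 0 - j0.5001 Ω
Step 3 — Series combination: Z_total = R + C = 132 - j0.5001 Ω = 132∠-0.2° Ω.

Z = 132 - j0.5001 Ω = 132∠-0.2° Ω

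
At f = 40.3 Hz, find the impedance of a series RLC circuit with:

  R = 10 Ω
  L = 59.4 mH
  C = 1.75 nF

Step 1 — Angular frequency: ω = 2π·f = 2π·40.3 = 253.2 rad/s.
Step 2 — Component impedances:
  R: Z = R = 10 Ω
  L: Z = jωL = j·253.2·0.0594 = 0 + j15.04 Ω
  C: Z = 1/(jωC) = -j/(ω·C) = 0 - j2.257e+06 Ω
Step 3 — Series combination: Z_total = R + L + C = 10 - j2.257e+06 Ω = 2.257e+06∠-90.0° Ω.

Z = 10 - j2.257e+06 Ω = 2.257e+06∠-90.0° Ω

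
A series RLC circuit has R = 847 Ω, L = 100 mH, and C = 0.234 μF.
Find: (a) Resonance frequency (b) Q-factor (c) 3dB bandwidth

Step 1 — Resonance condition Im(Z)=0 gives ω₀ = 1/√(LC).
Step 2 — ω₀ = 1/√(0.1·2.34e-07) = 6537 rad/s.
Step 3 — f₀ = ω₀/(2π) = 1040 Hz.
Step 4 — Series Q: Q = ω₀L/R = 6537·0.1/847 = 0.7718.
Step 5 — 3dB bandwidth: Δω = ω₀/Q = 8470 rad/s; BW = Δω/(2π) = 1348 Hz.

(a) f₀ = 1040 Hz  (b) Q = 0.7718  (c) BW = 1348 Hz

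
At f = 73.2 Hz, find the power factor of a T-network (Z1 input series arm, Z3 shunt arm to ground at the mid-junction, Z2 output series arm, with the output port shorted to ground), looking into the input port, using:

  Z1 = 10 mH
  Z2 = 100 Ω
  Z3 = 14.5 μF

Step 1 — Angular frequency: ω = 2π·f = 2π·73.2 = 459.9 rad/s.
Step 2 — Component impedances:
  Z1: Z = jωL = j·459.9·0.01 = 0 + j4.599 Ω
  Z2: Z = R = 100 Ω
  Z3: Z = 1/(jωC) = -j/(ω·C) = 0 - j149.9 Ω
Step 3 — With the output port shorted to ground, the output series arm Z2 runs from the junction to ground; the shunt arm Z3 also runs from the junction to ground. They appear in parallel: Z3 || Z2 = 69.22 - j46.16 Ω.
Step 4 — Series with input arm Z1: Z_in = Z1 + (Z3 || Z2) = 69.22 - j41.56 Ω = 80.74∠-31.0° Ω.
Step 5 — Power factor: PF = cos(φ) = Re(Z)/|Z| = 69.22/80.74 = 0.8573.
Step 6 — Type: Im(Z) = -41.56 ⇒ leading (phase φ = -31.0°).

PF = 0.8573 (leading, φ = -31.0°)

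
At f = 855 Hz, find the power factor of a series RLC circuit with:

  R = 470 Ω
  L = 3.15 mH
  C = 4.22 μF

Step 1 — Angular frequency: ω = 2π·f = 2π·855 = 5372 rad/s.
Step 2 — Component impedances:
  R: Z = R = 470 Ω
  L: Z = jωL = j·5372·0.00315 = 0 + j16.92 Ω
  C: Z = 1/(jωC) = -j/(ω·C) = 0 - j44.11 Ω
Step 3 — Series combination: Z_total = R + L + C = 470 - j27.19 Ω = 470.8∠-3.3° Ω.
Step 4 — Power factor: PF = cos(φ) = Re(Z)/|Z| = 470/470.8 = 0.9983.
Step 5 — Type: Im(Z) = -27.19 ⇒ leading (phase φ = -3.3°).

PF = 0.9983 (leading, φ = -3.3°)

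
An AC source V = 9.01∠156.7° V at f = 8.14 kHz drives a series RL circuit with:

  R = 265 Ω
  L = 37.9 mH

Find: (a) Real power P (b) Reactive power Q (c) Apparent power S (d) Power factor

Step 1 — Angular frequency: ω = 2π·f = 2π·8140 = 5.115e+04 rad/s.
Step 2 — Component impedances:
  R: Z = R = 265 Ω
  L: Z = jωL = j·5.115e+04·0.0379 = 0 + j1938 Ω
Step 3 — Series combination: Z_total = R + L = 265 + j1938 Ω = 1956∠82.2° Ω.
Step 4 — Source phasor: V = 9.01∠156.7° V = -8.275 + j3.564 V.
Step 5 — Current: I = V / Z = 0.001232 + j0.004438 A = 0.004605∠74.5° A.
Step 6 — Complex power: S = V·I* = 0.00562 + j0.04111 VA.
Step 7 — Real power: P = Re(S) = 0.00562 W.
Step 8 — Reactive power: Q = Im(S) = 0.04111 VAR.
Step 9 — Apparent power: |S| = 0.04149 VA.
Step 10 — Power factor: PF = P/|S| = 0.1355 (lagging).

(a) P = 0.00562 W  (b) Q = 0.04111 VAR  (c) S = 0.04149 VA  (d) PF = 0.1355 (lagging)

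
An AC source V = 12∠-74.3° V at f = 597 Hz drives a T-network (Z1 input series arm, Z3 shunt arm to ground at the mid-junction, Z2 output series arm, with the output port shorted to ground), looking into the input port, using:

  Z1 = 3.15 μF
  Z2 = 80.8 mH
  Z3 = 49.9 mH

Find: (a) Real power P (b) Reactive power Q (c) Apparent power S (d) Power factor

Step 1 — Angular frequency: ω = 2π·f = 2π·597 = 3751 rad/s.
Step 2 — Component impedances:
  Z1: Z = 1/(jωC) = -j/(ω·C) = 0 - j84.63 Ω
  Z2: Z = jωL = j·3751·0.0808 = 0 + j303.1 Ω
  Z3: Z = jωL = j·3751·0.0499 = 0 + j187.2 Ω
Step 3 — With the output port shorted to ground, the output series arm Z2 runs from the junction to ground; the shunt arm Z3 also runs from the junction to ground. They appear in parallel: Z3 || Z2 = 0 + j115.7 Ω.
Step 4 — Series with input arm Z1: Z_in = Z1 + (Z3 || Z2) = 0 + j31.08 Ω = 31.08∠90.0° Ω.
Step 5 — Source phasor: V = 12∠-74.3° V = 3.247 - j11.55 V.
Step 6 — Current: I = V / Z = -0.3717 - j0.1045 A = 0.3861∠-164.3° A.
Step 7 — Complex power: S = V·I* = 0 + j4.633 VA.
Step 8 — Real power: P = Re(S) = 0 W.
Step 9 — Reactive power: Q = Im(S) = 4.633 VAR.
Step 10 — Apparent power: |S| = 4.633 VA.
Step 11 — Power factor: PF = P/|S| = 0 (lagging).

(a) P = 0 W  (b) Q = 4.633 VAR  (c) S = 4.633 VA  (d) PF = 0 (lagging)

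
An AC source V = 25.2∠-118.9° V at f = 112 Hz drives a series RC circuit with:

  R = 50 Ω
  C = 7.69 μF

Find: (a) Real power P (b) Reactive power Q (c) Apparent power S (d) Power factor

Step 1 — Angular frequency: ω = 2π·f = 2π·112 = 703.7 rad/s.
Step 2 — Component impedances:
  R: Z = R = 50 Ω
  C: Z = 1/(jωC) = -j/(ω·C) = 0 - j184.8 Ω
Step 3 — Series combination: Z_total = R + C = 50 - j184.8 Ω = 191.4∠-74.9° Ω.
Step 4 — Source phasor: V = 25.2∠-118.9° V = -12.18 - j22.06 V.
Step 5 — Current: I = V / Z = 0.09463 - j0.09151 A = 0.1316∠-44.0° A.
Step 6 — Complex power: S = V·I* = 0.8664 - j3.202 VA.
Step 7 — Real power: P = Re(S) = 0.8664 W.
Step 8 — Reactive power: Q = Im(S) = -3.202 VAR.
Step 9 — Apparent power: |S| = 3.317 VA.
Step 10 — Power factor: PF = P/|S| = 0.2612 (leading).

(a) P = 0.8664 W  (b) Q = -3.202 VAR  (c) S = 3.317 VA  (d) PF = 0.2612 (leading)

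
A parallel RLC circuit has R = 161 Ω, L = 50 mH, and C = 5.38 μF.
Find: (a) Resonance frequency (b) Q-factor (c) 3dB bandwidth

Step 1 — Resonance: ω₀ = 1/√(LC) = 1/√(0.05·5.38e-06) = 1928 rad/s.
Step 2 — f₀ = ω₀/(2π) = 306.9 Hz.
Step 3 — Parallel Q: Q = R/(ω₀L) = 161/(1928·0.05) = 1.67.
Step 4 — Bandwidth: Δω = ω₀/Q = 1154 rad/s; BW = Δω/(2π) = 183.7 Hz.

(a) f₀ = 306.9 Hz  (b) Q = 1.67  (c) BW = 183.7 Hz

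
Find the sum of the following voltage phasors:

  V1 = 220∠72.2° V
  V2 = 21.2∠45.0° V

Step 1 — Convert each phasor to rectangular form:
  V1 = 220·(cos(72.2°) + j·sin(72.2°)) = 67.25 + j209.5 V
  V2 = 21.2·(cos(45.0°) + j·sin(45.0°)) = 14.99 + j14.99 V
Step 2 — Sum components: V_total = 82.24 + j224.5 V.
Step 3 — Convert to polar: |V_total| = 239.1 V, ∠V_total = 69.9°.

V_total = 239.1∠69.9° V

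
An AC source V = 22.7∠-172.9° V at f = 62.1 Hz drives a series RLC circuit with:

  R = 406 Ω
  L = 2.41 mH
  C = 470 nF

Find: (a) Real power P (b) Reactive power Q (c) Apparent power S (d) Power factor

Step 1 — Angular frequency: ω = 2π·f = 2π·62.1 = 390.2 rad/s.
Step 2 — Component impedances:
  R: Z = R = 406 Ω
  L: Z = jωL = j·390.2·0.00241 = 0 + j0.9403 Ω
  C: Z = 1/(jωC) = -j/(ω·C) = 0 - j5453 Ω
Step 3 — Series combination: Z_total = R + L + C = 406 - j5452 Ω = 5467∠-85.7° Ω.
Step 4 — Source phasor: V = 22.7∠-172.9° V = -22.53 - j2.806 V.
Step 5 — Current: I = V / Z = 0.0002058 - j0.004147 A = 0.004152∠-87.2° A.
Step 6 — Complex power: S = V·I* = 0.006999 - j0.09399 VA.
Step 7 — Real power: P = Re(S) = 0.006999 W.
Step 8 — Reactive power: Q = Im(S) = -0.09399 VAR.
Step 9 — Apparent power: |S| = 0.09425 VA.
Step 10 — Power factor: PF = P/|S| = 0.07426 (leading).

(a) P = 0.006999 W  (b) Q = -0.09399 VAR  (c) S = 0.09425 VA  (d) PF = 0.07426 (leading)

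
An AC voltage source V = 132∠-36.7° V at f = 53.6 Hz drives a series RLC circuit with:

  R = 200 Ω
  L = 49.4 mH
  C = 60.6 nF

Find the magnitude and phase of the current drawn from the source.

Step 1 — Angular frequency: ω = 2π·f = 2π·53.6 = 336.8 rad/s.
Step 2 — Component impedances:
  R: Z = R = 200 Ω
  L: Z = jωL = j·336.8·0.0494 = 0 + j16.64 Ω
  C: Z = 1/(jωC) = -j/(ω·C) = 0 - j4.9e+04 Ω
Step 3 — Series combination: Z_total = R + L + C = 200 - j4.898e+04 Ω = 4.898e+04∠-89.8° Ω.
Step 4 — Source phasor: V = 132∠-36.7° V = 105.8 - j78.89 V.
Step 5 — Ohm's law: I = V / Z_total = (105.8 - j78.89) / (200 - j4.898e+04) = 0.001619 + j0.002154 A.
Step 6 — Convert to polar: |I| = 0.002695 A, ∠I = 53.1°.

I = 0.002695∠53.1° A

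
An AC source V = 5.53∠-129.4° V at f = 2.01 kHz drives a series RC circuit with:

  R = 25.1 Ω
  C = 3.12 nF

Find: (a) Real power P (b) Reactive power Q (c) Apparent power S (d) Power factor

Step 1 — Angular frequency: ω = 2π·f = 2π·2010 = 1.263e+04 rad/s.
Step 2 — Component impedances:
  R: Z = R = 25.1 Ω
  C: Z = 1/(jωC) = -j/(ω·C) = 0 - j2.538e+04 Ω
Step 3 — Series combination: Z_total = R + C = 25.1 - j2.538e+04 Ω = 2.538e+04∠-89.9° Ω.
Step 4 — Source phasor: V = 5.53∠-129.4° V = -3.51 - j4.273 V.
Step 5 — Current: I = V / Z = 0.0001682 - j0.0001385 A = 0.0002179∠-39.5° A.
Step 6 — Complex power: S = V·I* = 1.192e-06 - j0.001205 VA.
Step 7 — Real power: P = Re(S) = 1.192e-06 W.
Step 8 — Reactive power: Q = Im(S) = -0.001205 VAR.
Step 9 — Apparent power: |S| = 0.001205 VA.
Step 10 — Power factor: PF = P/|S| = 0.000989 (leading).

(a) P = 1.192e-06 W  (b) Q = -0.001205 VAR  (c) S = 0.001205 VA  (d) PF = 0.000989 (leading)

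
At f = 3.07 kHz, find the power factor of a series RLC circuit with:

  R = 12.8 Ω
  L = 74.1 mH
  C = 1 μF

Step 1 — Angular frequency: ω = 2π·f = 2π·3070 = 1.929e+04 rad/s.
Step 2 — Component impedances:
  R: Z = R = 12.8 Ω
  L: Z = jωL = j·1.929e+04·0.0741 = 0 + j1429 Ω
  C: Z = 1/(jωC) = -j/(ω·C) = 0 - j51.84 Ω
Step 3 — Series combination: Z_total = R + L + C = 12.8 + j1378 Ω = 1378∠89.5° Ω.
Step 4 — Power factor: PF = cos(φ) = Re(Z)/|Z| = 12.8/1377.6 = 0.009292.
Step 5 — Type: Im(Z) = 1378 ⇒ lagging (phase φ = 89.5°).

PF = 0.009292 (lagging, φ = 89.5°)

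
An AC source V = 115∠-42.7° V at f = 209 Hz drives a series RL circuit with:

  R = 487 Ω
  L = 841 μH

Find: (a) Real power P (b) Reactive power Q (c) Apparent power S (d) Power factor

Step 1 — Angular frequency: ω = 2π·f = 2π·209 = 1313 rad/s.
Step 2 — Component impedances:
  R: Z = R = 487 Ω
  L: Z = jωL = j·1313·0.000841 = 0 + j1.104 Ω
Step 3 — Series combination: Z_total = R + L = 487 + j1.104 Ω = 487∠0.1° Ω.
Step 4 — Source phasor: V = 115∠-42.7° V = 84.52 - j77.99 V.
Step 5 — Current: I = V / Z = 0.1732 - j0.1605 A = 0.2361∠-42.8° A.
Step 6 — Complex power: S = V·I* = 27.16 + j0.06158 VA.
Step 7 — Real power: P = Re(S) = 27.16 W.
Step 8 — Reactive power: Q = Im(S) = 0.06158 VAR.
Step 9 — Apparent power: |S| = 27.16 VA.
Step 10 — Power factor: PF = P/|S| = 1 (lagging).

(a) P = 27.16 W  (b) Q = 0.06158 VAR  (c) S = 27.16 VA  (d) PF = 1 (lagging)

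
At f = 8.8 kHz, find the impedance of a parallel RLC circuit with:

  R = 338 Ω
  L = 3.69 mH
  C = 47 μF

Step 1 — Angular frequency: ω = 2π·f = 2π·8800 = 5.529e+04 rad/s.
Step 2 — Component impedances:
  R: Z = R = 338 Ω
  L: Z = jωL = j·5.529e+04·0.00369 = 0 + j204 Ω
  C: Z = 1/(jωC) = -j/(ω·C) = 0 - j0.3848 Ω
Step 3 — Parallel combination: 1/Z_total = 1/R + 1/L + 1/C; Z_total = 0.0004397 - j0.3855 Ω = 0.3855∠-89.9° Ω.

Z = 0.0004397 - j0.3855 Ω = 0.3855∠-89.9° Ω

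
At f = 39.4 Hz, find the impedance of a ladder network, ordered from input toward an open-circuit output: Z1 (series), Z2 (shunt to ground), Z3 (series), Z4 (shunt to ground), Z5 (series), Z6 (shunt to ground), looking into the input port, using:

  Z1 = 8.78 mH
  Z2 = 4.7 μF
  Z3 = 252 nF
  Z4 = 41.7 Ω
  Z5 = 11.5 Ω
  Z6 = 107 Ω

Step 1 — Angular frequency: ω = 2π·f = 2π·39.4 = 247.6 rad/s.
Step 2 — Component impedances:
  Z1: Z = jωL = j·247.6·0.00878 = 0 + j2.174 Ω
  Z2: Z = 1/(jωC) = -j/(ω·C) = 0 - j859.5 Ω
  Z3: Z = 1/(jωC) = -j/(ω·C) = 0 - j1.603e+04 Ω
  Z4: Z = R = 41.7 Ω
  Z5: Z = R = 11.5 Ω
  Z6: Z = R = 107 Ω
Step 3 — Ladder network (open output): work backward from the far end, alternating series and parallel combinations. Z_in = 0.07988 - j813.6 Ω = 813.6∠-90.0° Ω.

Z = 0.07988 - j813.6 Ω = 813.6∠-90.0° Ω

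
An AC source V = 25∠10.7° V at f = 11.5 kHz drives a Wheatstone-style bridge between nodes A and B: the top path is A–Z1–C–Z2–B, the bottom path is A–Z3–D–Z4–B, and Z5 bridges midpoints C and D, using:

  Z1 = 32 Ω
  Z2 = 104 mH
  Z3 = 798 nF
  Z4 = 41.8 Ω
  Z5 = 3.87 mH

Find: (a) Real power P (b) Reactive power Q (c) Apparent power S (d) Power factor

Step 1 — Angular frequency: ω = 2π·f = 2π·1.15e+04 = 7.226e+04 rad/s.
Step 2 — Component impedances:
  Z1: Z = R = 32 Ω
  Z2: Z = jωL = j·7.226e+04·0.104 = 0 + j7515 Ω
  Z3: Z = 1/(jωC) = -j/(ω·C) = 0 - j17.34 Ω
  Z4: Z = R = 41.8 Ω
  Z5: Z = jωL = j·7.226e+04·0.00387 = 0 + j279.6 Ω
Step 3 — Bridge requires nodal analysis (the Z5 bridge couples midpoints C and D, so the two paths cannot be reduced to a simple series/parallel combination). Setting node B to ground and injecting 1 A at node A, the 3-node admittance system at A, C, D solves to V_A = Z_AB = 42.15 - j18.26 Ω = 45.93∠-23.4° Ω.
Step 4 — Source phasor: V = 25∠10.7° V = 24.57 + j4.642 V.
Step 5 — Current: I = V / Z = 0.4506 + j0.3053 A = 0.5443∠34.1° A.
Step 6 — Complex power: S = V·I* = 12.49 - j5.408 VA.
Step 7 — Real power: P = Re(S) = 12.49 W.
Step 8 — Reactive power: Q = Im(S) = -5.408 VAR.
Step 9 — Apparent power: |S| = 13.61 VA.
Step 10 — Power factor: PF = P/|S| = 0.9176 (leading).

(a) P = 12.49 W  (b) Q = -5.408 VAR  (c) S = 13.61 VA  (d) PF = 0.9176 (leading)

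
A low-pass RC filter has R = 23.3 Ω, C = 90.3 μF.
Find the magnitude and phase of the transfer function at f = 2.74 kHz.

Step 1 — Angular frequency: ω = 2π·2740 = 1.722e+04 rad/s.
Step 2 — Transfer function: H(jω) = 1/(1 + jωRC).
Step 3 — Denominator: 1 + jωRC = 1 + j·1.722e+04·23.3·9.03e-05 = 1 + j36.22.
Step 4 — H = 0.0007616 - j0.02759.
Step 5 — Magnitude: |H| = 0.0276 (-31.2 dB); phase: φ = -88.4°.

|H| = 0.0276 (-31.2 dB), φ = -88.4°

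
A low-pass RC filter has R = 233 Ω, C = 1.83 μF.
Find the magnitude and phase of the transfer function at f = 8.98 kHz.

Step 1 — Angular frequency: ω = 2π·8980 = 5.642e+04 rad/s.
Step 2 — Transfer function: H(jω) = 1/(1 + jωRC).
Step 3 — Denominator: 1 + jωRC = 1 + j·5.642e+04·233·1.83e-06 = 1 + j24.06.
Step 4 — H = 0.001725 - j0.04149.
Step 5 — Magnitude: |H| = 0.04153 (-27.6 dB); phase: φ = -87.6°.

|H| = 0.04153 (-27.6 dB), φ = -87.6°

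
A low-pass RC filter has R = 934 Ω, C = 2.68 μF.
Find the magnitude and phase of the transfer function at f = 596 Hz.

Step 1 — Angular frequency: ω = 2π·596 = 3745 rad/s.
Step 2 — Transfer function: H(jω) = 1/(1 + jωRC).
Step 3 — Denominator: 1 + jωRC = 1 + j·3745·934·2.68e-06 = 1 + j9.374.
Step 4 — H = 0.01125 - j0.1055.
Step 5 — Magnitude: |H| = 0.1061 (-19.5 dB); phase: φ = -83.9°.

|H| = 0.1061 (-19.5 dB), φ = -83.9°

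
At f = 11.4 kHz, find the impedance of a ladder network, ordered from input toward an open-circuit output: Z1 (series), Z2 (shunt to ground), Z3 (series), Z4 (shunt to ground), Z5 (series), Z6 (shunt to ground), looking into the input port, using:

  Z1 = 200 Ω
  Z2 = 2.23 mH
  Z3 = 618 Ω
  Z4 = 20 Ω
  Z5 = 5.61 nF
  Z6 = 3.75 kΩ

Step 1 — Angular frequency: ω = 2π·f = 2π·1.14e+04 = 7.163e+04 rad/s.
Step 2 — Component impedances:
  Z1: Z = R = 200 Ω
  Z2: Z = jωL = j·7.163e+04·0.00223 = 0 + j159.7 Ω
  Z3: Z = R = 618 Ω
  Z4: Z = R = 20 Ω
  Z5: Z = 1/(jωC) = -j/(ω·C) = 0 - j2489 Ω
  Z6: Z = R = 3750 Ω
Step 3 — Ladder network (open output): work backward from the far end, alternating series and parallel combinations. Z_in = 237.6 + j150.3 Ω = 281.2∠32.3° Ω.

Z = 237.6 + j150.3 Ω = 281.2∠32.3° Ω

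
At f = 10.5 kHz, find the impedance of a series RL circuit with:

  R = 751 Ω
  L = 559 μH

Step 1 — Angular frequency: ω = 2π·f = 2π·1.05e+04 = 6.597e+04 rad/s.
Step 2 — Component impedances:
  R: Z = R = 751 Ω
  L: Z = jωL = j·6.597e+04·0.000559 = 0 + j36.88 Ω
Step 3 — Series combination: Z_total = R + L = 751 + j36.88 Ω = 751.9∠2.8° Ω.

Z = 751 + j36.88 Ω = 751.9∠2.8° Ω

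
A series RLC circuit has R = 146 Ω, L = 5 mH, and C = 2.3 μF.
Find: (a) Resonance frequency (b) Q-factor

Step 1 — Resonance condition Im(Z)=0 gives ω₀ = 1/√(LC).
Step 2 — ω₀ = 1/√(0.005·2.3e-06) = 9325 rad/s.
Step 3 — f₀ = ω₀/(2π) = 1484 Hz.
Step 4 — Series Q: Q = ω₀L/R = 9325·0.005/146 = 0.3194.

(a) f₀ = 1484 Hz  (b) Q = 0.3194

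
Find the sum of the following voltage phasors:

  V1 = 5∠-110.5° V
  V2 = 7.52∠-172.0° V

Step 1 — Convert each phasor to rectangular form:
  V1 = 5·(cos(-110.5°) + j·sin(-110.5°)) = -1.751 - j4.683 V
  V2 = 7.52·(cos(-172.0°) + j·sin(-172.0°)) = -7.447 - j1.047 V
Step 2 — Sum components: V_total = -9.198 - j5.73 V.
Step 3 — Convert to polar: |V_total| = 10.84 V, ∠V_total = -148.1°.

V_total = 10.84∠-148.1° V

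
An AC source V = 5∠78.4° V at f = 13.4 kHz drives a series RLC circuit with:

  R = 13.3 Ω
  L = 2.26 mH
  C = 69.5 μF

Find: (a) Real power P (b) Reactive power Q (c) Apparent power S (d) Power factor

Step 1 — Angular frequency: ω = 2π·f = 2π·1.34e+04 = 8.419e+04 rad/s.
Step 2 — Component impedances:
  R: Z = R = 13.3 Ω
  L: Z = jωL = j·8.419e+04·0.00226 = 0 + j190.3 Ω
  C: Z = 1/(jωC) = -j/(ω·C) = 0 - j0.1709 Ω
Step 3 — Series combination: Z_total = R + L + C = 13.3 + j190.1 Ω = 190.6∠86.0° Ω.
Step 4 — Source phasor: V = 5∠78.4° V = 1.005 + j4.898 V.
Step 5 — Current: I = V / Z = 0.02601 - j0.003469 A = 0.02624∠-7.6° A.
Step 6 — Complex power: S = V·I* = 0.009155 + j0.1309 VA.
Step 7 — Real power: P = Re(S) = 0.009155 W.
Step 8 — Reactive power: Q = Im(S) = 0.1309 VAR.
Step 9 — Apparent power: |S| = 0.1312 VA.
Step 10 — Power factor: PF = P/|S| = 0.06979 (lagging).

(a) P = 0.009155 W  (b) Q = 0.1309 VAR  (c) S = 0.1312 VA  (d) PF = 0.06979 (lagging)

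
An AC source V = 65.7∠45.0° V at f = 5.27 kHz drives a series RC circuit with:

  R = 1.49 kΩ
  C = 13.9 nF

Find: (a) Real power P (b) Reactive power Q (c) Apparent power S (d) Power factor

Step 1 — Angular frequency: ω = 2π·f = 2π·5270 = 3.311e+04 rad/s.
Step 2 — Component impedances:
  R: Z = R = 1490 Ω
  C: Z = 1/(jωC) = -j/(ω·C) = 0 - j2173 Ω
Step 3 — Series combination: Z_total = R + C = 1490 - j2173 Ω = 2635∠-55.6° Ω.
Step 4 — Source phasor: V = 65.7∠45.0° V = 46.46 + j46.46 V.
Step 5 — Current: I = V / Z = -0.004569 + j0.02452 A = 0.02494∠100.6° A.
Step 6 — Complex power: S = V·I* = 0.9267 - j1.351 VA.
Step 7 — Real power: P = Re(S) = 0.9267 W.
Step 8 — Reactive power: Q = Im(S) = -1.351 VAR.
Step 9 — Apparent power: |S| = 1.638 VA.
Step 10 — Power factor: PF = P/|S| = 0.5656 (leading).

(a) P = 0.9267 W  (b) Q = -1.351 VAR  (c) S = 1.638 VA  (d) PF = 0.5656 (leading)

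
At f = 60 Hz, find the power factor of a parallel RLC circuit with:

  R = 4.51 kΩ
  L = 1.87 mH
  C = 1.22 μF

Step 1 — Angular frequency: ω = 2π·f = 2π·60 = 377 rad/s.
Step 2 — Component impedances:
  R: Z = R = 4510 Ω
  L: Z = jωL = j·377·0.00187 = 0 + j0.705 Ω
  C: Z = 1/(jωC) = -j/(ω·C) = 0 - j2174 Ω
Step 3 — Parallel combination: 1/Z_total = 1/R + 1/L + 1/C; Z_total = 0.0001103 + j0.7052 Ω = 0.7052∠90.0° Ω.
Step 4 — Power factor: PF = cos(φ) = Re(Z)/|Z| = 0.0001103/0.7052 = 0.0001564.
Step 5 — Type: Im(Z) = 0.7052 ⇒ lagging (phase φ = 90.0°).

PF = 0.0001564 (lagging, φ = 90.0°)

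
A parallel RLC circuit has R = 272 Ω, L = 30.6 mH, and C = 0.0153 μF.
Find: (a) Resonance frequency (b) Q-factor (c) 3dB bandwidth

Step 1 — Resonance: ω₀ = 1/√(LC) = 1/√(0.0306·1.53e-08) = 4.622e+04 rad/s.
Step 2 — f₀ = ω₀/(2π) = 7356 Hz.
Step 3 — Parallel Q: Q = R/(ω₀L) = 272/(4.622e+04·0.0306) = 0.1923.
Step 4 — Bandwidth: Δω = ω₀/Q = 2.403e+05 rad/s; BW = Δω/(2π) = 3.824e+04 Hz.

(a) f₀ = 7356 Hz  (b) Q = 0.1923  (c) BW = 3.824e+04 Hz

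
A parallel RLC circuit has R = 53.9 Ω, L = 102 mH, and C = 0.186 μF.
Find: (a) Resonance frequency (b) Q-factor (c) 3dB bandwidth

Step 1 — Resonance: ω₀ = 1/√(LC) = 1/√(0.102·1.86e-07) = 7260 rad/s.
Step 2 — f₀ = ω₀/(2π) = 1155 Hz.
Step 3 — Parallel Q: Q = R/(ω₀L) = 53.9/(7260·0.102) = 0.07279.
Step 4 — Bandwidth: Δω = ω₀/Q = 9.975e+04 rad/s; BW = Δω/(2π) = 1.588e+04 Hz.

(a) f₀ = 1155 Hz  (b) Q = 0.07279  (c) BW = 1.588e+04 Hz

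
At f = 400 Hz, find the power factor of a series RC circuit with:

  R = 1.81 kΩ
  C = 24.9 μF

Step 1 — Angular frequency: ω = 2π·f = 2π·400 = 2513 rad/s.
Step 2 — Component impedances:
  R: Z = R = 1810 Ω
  C: Z = 1/(jωC) = -j/(ω·C) = 0 - j15.98 Ω
Step 3 — Series combination: Z_total = R + C = 1810 - j15.98 Ω = 1810∠-0.5° Ω.
Step 4 — Power factor: PF = cos(φ) = Re(Z)/|Z| = 1810/1810 = 1.
Step 5 — Type: Im(Z) = -15.98 ⇒ leading (phase φ = -0.5°).

PF = 1 (leading, φ = -0.5°)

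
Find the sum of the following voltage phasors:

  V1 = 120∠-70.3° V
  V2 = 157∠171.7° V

Step 1 — Convert each phasor to rectangular form:
  V1 = 120·(cos(-70.3°) + j·sin(-70.3°)) = 40.45 - j113 V
  V2 = 157·(cos(171.7°) + j·sin(171.7°)) = -155.4 + j22.66 V
Step 2 — Sum components: V_total = -114.9 - j90.31 V.
Step 3 — Convert to polar: |V_total| = 146.1 V, ∠V_total = -141.8°.

V_total = 146.1∠-141.8° V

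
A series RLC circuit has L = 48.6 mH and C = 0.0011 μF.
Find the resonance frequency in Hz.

Step 1 — Resonance condition Im(Z)=0 gives ω₀ = 1/√(LC).
Step 2 — ω₀ = 1/√(0.0486·1.1e-09) = 1.368e+05 rad/s.
Step 3 — f₀ = ω₀/(2π) = 2.177e+04 Hz.

f₀ = 2.177e+04 Hz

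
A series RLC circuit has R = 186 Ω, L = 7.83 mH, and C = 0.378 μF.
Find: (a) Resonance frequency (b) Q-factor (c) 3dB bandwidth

Step 1 — Resonance: ω₀ = 1/√(LC) = 1/√(0.00783·3.78e-07) = 1.838e+04 rad/s.
Step 2 — f₀ = ω₀/(2π) = 2925 Hz.
Step 3 — Series Q: Q = ω₀L/R = 1.838e+04·0.00783/186 = 0.7738.
Step 4 — Bandwidth: Δω = ω₀/Q = 2.375e+04 rad/s; BW = Δω/(2π) = 3781 Hz.

(a) f₀ = 2925 Hz  (b) Q = 0.7738  (c) BW = 3781 Hz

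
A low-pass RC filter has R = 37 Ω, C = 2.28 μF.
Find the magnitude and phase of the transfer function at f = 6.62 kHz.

Step 1 — Angular frequency: ω = 2π·6620 = 4.159e+04 rad/s.
Step 2 — Transfer function: H(jω) = 1/(1 + jωRC).
Step 3 — Denominator: 1 + jωRC = 1 + j·4.159e+04·37·2.28e-06 = 1 + j3.509.
Step 4 — H = 0.07512 - j0.2636.
Step 5 — Magnitude: |H| = 0.2741 (-11.2 dB); phase: φ = -74.1°.

|H| = 0.2741 (-11.2 dB), φ = -74.1°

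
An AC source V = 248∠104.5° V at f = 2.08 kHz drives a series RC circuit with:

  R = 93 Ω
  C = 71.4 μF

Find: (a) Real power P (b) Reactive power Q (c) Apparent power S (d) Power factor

Step 1 — Angular frequency: ω = 2π·f = 2π·2080 = 1.307e+04 rad/s.
Step 2 — Component impedances:
  R: Z = R = 93 Ω
  C: Z = 1/(jωC) = -j/(ω·C) = 0 - j1.072 Ω
Step 3 — Series combination: Z_total = R + C = 93 - j1.072 Ω = 93.01∠-0.7° Ω.
Step 4 — Source phasor: V = 248∠104.5° V = -62.09 + j240.1 V.
Step 5 — Current: I = V / Z = -0.6973 + j2.574 A = 2.666∠105.2° A.
Step 6 — Complex power: S = V·I* = 661.2 - j7.62 VA.
Step 7 — Real power: P = Re(S) = 661.2 W.
Step 8 — Reactive power: Q = Im(S) = -7.62 VAR.
Step 9 — Apparent power: |S| = 661.3 VA.
Step 10 — Power factor: PF = P/|S| = 0.9999 (leading).

(a) P = 661.2 W  (b) Q = -7.62 VAR  (c) S = 661.3 VA  (d) PF = 0.9999 (leading)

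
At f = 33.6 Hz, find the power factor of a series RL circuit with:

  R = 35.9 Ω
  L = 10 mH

Step 1 — Angular frequency: ω = 2π·f = 2π·33.6 = 211.1 rad/s.
Step 2 — Component impedances:
  R: Z = R = 35.9 Ω
  L: Z = jωL = j·211.1·0.01 = 0 + j2.111 Ω
Step 3 — Series combination: Z_total = R + L = 35.9 + j2.111 Ω = 35.96∠3.4° Ω.
Step 4 — Power factor: PF = cos(φ) = Re(Z)/|Z| = 35.9/35.96 = 0.9983.
Step 5 — Type: Im(Z) = 2.111 ⇒ lagging (phase φ = 3.4°).

PF = 0.9983 (lagging, φ = 3.4°)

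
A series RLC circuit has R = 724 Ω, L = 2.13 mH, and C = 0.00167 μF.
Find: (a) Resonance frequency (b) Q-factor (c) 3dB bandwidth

Step 1 — Resonance: ω₀ = 1/√(LC) = 1/√(0.00213·1.67e-09) = 5.302e+05 rad/s.
Step 2 — f₀ = ω₀/(2π) = 8.439e+04 Hz.
Step 3 — Series Q: Q = ω₀L/R = 5.302e+05·0.00213/724 = 1.56.
Step 4 — Bandwidth: Δω = ω₀/Q = 3.399e+05 rad/s; BW = Δω/(2π) = 5.41e+04 Hz.

(a) f₀ = 8.439e+04 Hz  (b) Q = 1.56  (c) BW = 5.41e+04 Hz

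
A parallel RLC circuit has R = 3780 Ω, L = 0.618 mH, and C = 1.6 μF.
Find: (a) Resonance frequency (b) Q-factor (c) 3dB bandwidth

Step 1 — Resonance: ω₀ = 1/√(LC) = 1/√(0.000618·1.6e-06) = 3.18e+04 rad/s.
Step 2 — f₀ = ω₀/(2π) = 5061 Hz.
Step 3 — Parallel Q: Q = R/(ω₀L) = 3780/(3.18e+04·0.000618) = 192.3.
Step 4 — Bandwidth: Δω = ω₀/Q = 165.3 rad/s; BW = Δω/(2π) = 26.32 Hz.

(a) f₀ = 5061 Hz  (b) Q = 192.3  (c) BW = 26.32 Hz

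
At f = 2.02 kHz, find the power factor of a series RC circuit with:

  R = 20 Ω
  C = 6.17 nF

Step 1 — Angular frequency: ω = 2π·f = 2π·2020 = 1.269e+04 rad/s.
Step 2 — Component impedances:
  R: Z = R = 20 Ω
  C: Z = 1/(jωC) = -j/(ω·C) = 0 - j1.277e+04 Ω
Step 3 — Series combination: Z_total = R + C = 20 - j1.277e+04 Ω = 1.277e+04∠-89.9° Ω.
Step 4 — Power factor: PF = cos(φ) = Re(Z)/|Z| = 20/1.277e+04 = 0.001566.
Step 5 — Type: Im(Z) = -1.277e+04 ⇒ leading (phase φ = -89.9°).

PF = 0.001566 (leading, φ = -89.9°)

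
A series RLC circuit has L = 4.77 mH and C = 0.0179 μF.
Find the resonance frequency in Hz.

Step 1 — Resonance condition Im(Z)=0 gives ω₀ = 1/√(LC).
Step 2 — ω₀ = 1/√(0.00477·1.79e-08) = 1.082e+05 rad/s.
Step 3 — f₀ = ω₀/(2π) = 1.722e+04 Hz.

f₀ = 1.722e+04 Hz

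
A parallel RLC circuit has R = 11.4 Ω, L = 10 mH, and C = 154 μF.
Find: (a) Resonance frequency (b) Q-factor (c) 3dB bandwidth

Step 1 — Resonance: ω₀ = 1/√(LC) = 1/√(0.01·0.000154) = 805.8 rad/s.
Step 2 — f₀ = ω₀/(2π) = 128.3 Hz.
Step 3 — Parallel Q: Q = R/(ω₀L) = 11.4/(805.8·0.01) = 1.415.
Step 4 — Bandwidth: Δω = ω₀/Q = 569.6 rad/s; BW = Δω/(2π) = 90.66 Hz.

(a) f₀ = 128.3 Hz  (b) Q = 1.415  (c) BW = 90.66 Hz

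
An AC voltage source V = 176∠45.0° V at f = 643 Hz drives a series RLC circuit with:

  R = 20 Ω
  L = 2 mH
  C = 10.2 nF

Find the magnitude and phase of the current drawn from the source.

Step 1 — Angular frequency: ω = 2π·f = 2π·643 = 4040 rad/s.
Step 2 — Component impedances:
  R: Z = R = 20 Ω
  L: Z = jωL = j·4040·0.002 = 0 + j8.08 Ω
  C: Z = 1/(jωC) = -j/(ω·C) = 0 - j2.427e+04 Ω
Step 3 — Series combination: Z_total = R + L + C = 20 - j2.426e+04 Ω = 2.426e+04∠-90.0° Ω.
Step 4 — Source phasor: V = 176∠45.0° V = 124.5 + j124.5 V.
Step 5 — Ohm's law: I = V / Z_total = (124.5 + j124.5) / (20 - j2.426e+04) = -0.005126 + j0.005134 A.
Step 6 — Convert to polar: |I| = 0.007255 A, ∠I = 135.0°.

I = 0.007255∠135.0° A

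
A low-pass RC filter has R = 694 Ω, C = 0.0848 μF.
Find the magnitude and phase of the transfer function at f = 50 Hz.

Step 1 — Angular frequency: ω = 2π·50 = 314.2 rad/s.
Step 2 — Transfer function: H(jω) = 1/(1 + jωRC).
Step 3 — Denominator: 1 + jωRC = 1 + j·314.2·694·8.48e-08 = 1 + j0.01849.
Step 4 — H = 0.9997 - j0.01848.
Step 5 — Magnitude: |H| = 0.9998 (-0.0 dB); phase: φ = -1.1°.

|H| = 0.9998 (-0.0 dB), φ = -1.1°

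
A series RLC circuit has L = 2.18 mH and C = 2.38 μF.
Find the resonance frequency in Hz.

Step 1 — Resonance condition Im(Z)=0 gives ω₀ = 1/√(LC).
Step 2 — ω₀ = 1/√(0.00218·2.38e-06) = 1.388e+04 rad/s.
Step 3 — f₀ = ω₀/(2π) = 2210 Hz.

f₀ = 2210 Hz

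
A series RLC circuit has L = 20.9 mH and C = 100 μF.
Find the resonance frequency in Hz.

Step 1 — Resonance condition Im(Z)=0 gives ω₀ = 1/√(LC).
Step 2 — ω₀ = 1/√(0.0209·0.0001) = 691.7 rad/s.
Step 3 — f₀ = ω₀/(2π) = 110.1 Hz.

f₀ = 110.1 Hz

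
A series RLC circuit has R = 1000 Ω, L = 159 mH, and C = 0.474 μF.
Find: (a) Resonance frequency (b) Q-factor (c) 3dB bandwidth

Step 1 — Resonance: ω₀ = 1/√(LC) = 1/√(0.159·4.74e-07) = 3643 rad/s.
Step 2 — f₀ = ω₀/(2π) = 579.7 Hz.
Step 3 — Series Q: Q = ω₀L/R = 3643·0.159/1000 = 0.5792.
Step 4 — Bandwidth: Δω = ω₀/Q = 6289 rad/s; BW = Δω/(2π) = 1001 Hz.

(a) f₀ = 579.7 Hz  (b) Q = 0.5792  (c) BW = 1001 Hz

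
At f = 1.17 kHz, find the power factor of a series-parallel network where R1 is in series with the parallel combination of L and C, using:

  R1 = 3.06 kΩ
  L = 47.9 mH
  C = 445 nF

Step 1 — Angular frequency: ω = 2π·f = 2π·1170 = 7351 rad/s.
Step 2 — Component impedances:
  R1: Z = R = 3060 Ω
  L: Z = jωL = j·7351·0.0479 = 0 + j352.1 Ω
  C: Z = 1/(jωC) = -j/(ω·C) = 0 - j305.7 Ω
Step 3 — Parallel branch: L || C = 1/(1/L + 1/C) = 0 - j2318 Ω.
Step 4 — Series with R1: Z_total = R1 + (L || C) = 3060 - j2318 Ω = 3839∠-37.1° Ω.
Step 5 — Power factor: PF = cos(φ) = Re(Z)/|Z| = 3060/3838.6 = 0.7972.
Step 6 — Type: Im(Z) = -2318 ⇒ leading (phase φ = -37.1°).

PF = 0.7972 (leading, φ = -37.1°)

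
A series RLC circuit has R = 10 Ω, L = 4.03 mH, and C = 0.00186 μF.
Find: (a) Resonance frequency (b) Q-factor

Step 1 — Resonance condition Im(Z)=0 gives ω₀ = 1/√(LC).
Step 2 — ω₀ = 1/√(0.00403·1.86e-09) = 3.653e+05 rad/s.
Step 3 — f₀ = ω₀/(2π) = 5.813e+04 Hz.
Step 4 — Series Q: Q = ω₀L/R = 3.653e+05·0.00403/10 = 147.2.

(a) f₀ = 5.813e+04 Hz  (b) Q = 147.2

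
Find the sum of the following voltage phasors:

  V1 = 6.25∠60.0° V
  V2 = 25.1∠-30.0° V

Step 1 — Convert each phasor to rectangular form:
  V1 = 6.25·(cos(60.0°) + j·sin(60.0°)) = 3.125 + j5.413 V
  V2 = 25.1·(cos(-30.0°) + j·sin(-30.0°)) = 21.74 - j12.55 V
Step 2 — Sum components: V_total = 24.86 - j7.137 V.
Step 3 — Convert to polar: |V_total| = 25.87 V, ∠V_total = -16.0°.

V_total = 25.87∠-16.0° V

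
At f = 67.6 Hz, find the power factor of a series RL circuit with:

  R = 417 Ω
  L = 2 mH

Step 1 — Angular frequency: ω = 2π·f = 2π·67.6 = 424.7 rad/s.
Step 2 — Component impedances:
  R: Z = R = 417 Ω
  L: Z = jωL = j·424.7·0.002 = 0 + j0.8495 Ω
Step 3 — Series combination: Z_total = R + L = 417 + j0.8495 Ω = 417∠0.1° Ω.
Step 4 — Power factor: PF = cos(φ) = Re(Z)/|Z| = 417/417 = 1.
Step 5 — Type: Im(Z) = 0.8495 ⇒ lagging (phase φ = 0.1°).

PF = 1 (lagging, φ = 0.1°)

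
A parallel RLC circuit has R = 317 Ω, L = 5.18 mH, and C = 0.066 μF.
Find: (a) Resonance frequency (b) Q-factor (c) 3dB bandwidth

Step 1 — Resonance: ω₀ = 1/√(LC) = 1/√(0.00518·6.6e-08) = 5.408e+04 rad/s.
Step 2 — f₀ = ω₀/(2π) = 8608 Hz.
Step 3 — Parallel Q: Q = R/(ω₀L) = 317/(5.408e+04·0.00518) = 1.132.
Step 4 — Bandwidth: Δω = ω₀/Q = 4.78e+04 rad/s; BW = Δω/(2π) = 7607 Hz.

(a) f₀ = 8608 Hz  (b) Q = 1.132  (c) BW = 7607 Hz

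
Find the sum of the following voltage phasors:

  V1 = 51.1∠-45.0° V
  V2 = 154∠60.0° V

Step 1 — Convert each phasor to rectangular form:
  V1 = 51.1·(cos(-45.0°) + j·sin(-45.0°)) = 36.13 - j36.13 V
  V2 = 154·(cos(60.0°) + j·sin(60.0°)) = 77 + j133.4 V
Step 2 — Sum components: V_total = 113.1 + j97.23 V.
Step 3 — Convert to polar: |V_total| = 149.2 V, ∠V_total = 40.7°.

V_total = 149.2∠40.7° V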